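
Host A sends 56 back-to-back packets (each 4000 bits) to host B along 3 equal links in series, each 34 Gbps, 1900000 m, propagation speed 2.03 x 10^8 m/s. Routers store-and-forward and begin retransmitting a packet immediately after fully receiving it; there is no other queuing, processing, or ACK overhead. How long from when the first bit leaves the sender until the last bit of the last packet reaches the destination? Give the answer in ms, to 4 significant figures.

28.09 ms

Per-hop transmission t_tx = L/R = 4000/34000000000 = 0.000117647 ms.
Per-hop propagation t_prop = 1900000/2.03e+08 = 9.35961 ms.
Pipeline fill: first packet needs 3·t_tx to clear all hops; remaining 55 packets each add one t_tx.
Total = (3+56-1)·t_tx + 3·t_prop = 58·0.000117647 + 3·9.35961 = 28.09 ms.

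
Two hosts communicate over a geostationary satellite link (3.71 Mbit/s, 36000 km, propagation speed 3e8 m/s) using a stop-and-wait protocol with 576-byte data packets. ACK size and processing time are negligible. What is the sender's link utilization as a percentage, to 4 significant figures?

0.5149 %

t_tx = L/R = 4608/3710000 = 0.00124205 s.
t_prop = 36000000/300000000 = 0.12 s; RTT = 0.24 s.
Cycle = t_tx + RTT = 0.241242 s.
Utilization = t_tx / cycle = 0.00124205/0.241242 = 0.5149 %.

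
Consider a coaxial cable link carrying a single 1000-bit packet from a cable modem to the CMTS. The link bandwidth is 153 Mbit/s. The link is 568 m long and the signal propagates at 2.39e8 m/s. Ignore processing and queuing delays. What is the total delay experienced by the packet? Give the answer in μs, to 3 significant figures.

Transmission delay = L/R = 1000 / 153000000 = 6.53595 μs.
Propagation delay = d/s = 568 m / 239000000 m/s = 2.37657 μs.
Total = 8.91 μs.

8.91 μs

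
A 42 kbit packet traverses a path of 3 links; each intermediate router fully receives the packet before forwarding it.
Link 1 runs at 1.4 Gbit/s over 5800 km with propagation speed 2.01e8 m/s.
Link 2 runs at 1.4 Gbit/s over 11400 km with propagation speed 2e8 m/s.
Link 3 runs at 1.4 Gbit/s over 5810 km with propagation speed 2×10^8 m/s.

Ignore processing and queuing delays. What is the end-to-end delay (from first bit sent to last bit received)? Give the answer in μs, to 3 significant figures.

L = 42000 bits.
Transmission delay per hop = L/R = 42000/1400000000 = 30 μs; 3 hops → 90 μs.
Propagation delays (d/s per hop): 28855.7, 57000, 29050 μs; sum = 114906 μs.
End-to-end = 115000 μs.

115000 μs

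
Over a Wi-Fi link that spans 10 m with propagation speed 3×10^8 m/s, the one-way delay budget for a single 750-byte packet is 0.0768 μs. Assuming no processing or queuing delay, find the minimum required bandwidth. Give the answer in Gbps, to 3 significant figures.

138 Gbps

L = 6000 bits.
Propagation delay = 10 / 300000000 = 0.0333333 μs.
Transmission budget = 0.0768 − 0.0333333 = 0.0434667 μs.
R ≥ L / t_tx = 6000 bits / 4.34667e-08 s = 138 Gbps.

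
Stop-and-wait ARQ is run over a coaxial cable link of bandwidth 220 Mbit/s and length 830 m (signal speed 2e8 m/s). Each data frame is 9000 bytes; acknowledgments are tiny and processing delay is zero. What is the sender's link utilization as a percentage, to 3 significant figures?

97.5 %

t_tx = L/R = 72000/220000000 = 0.000327273 s.
t_prop = 830/200000000 = 4.15e-06 s; RTT = 8.3e-06 s.
Cycle = t_tx + RTT = 0.000335573 s.
Utilization = t_tx / cycle = 0.000327273/0.000335573 = 97.5 %.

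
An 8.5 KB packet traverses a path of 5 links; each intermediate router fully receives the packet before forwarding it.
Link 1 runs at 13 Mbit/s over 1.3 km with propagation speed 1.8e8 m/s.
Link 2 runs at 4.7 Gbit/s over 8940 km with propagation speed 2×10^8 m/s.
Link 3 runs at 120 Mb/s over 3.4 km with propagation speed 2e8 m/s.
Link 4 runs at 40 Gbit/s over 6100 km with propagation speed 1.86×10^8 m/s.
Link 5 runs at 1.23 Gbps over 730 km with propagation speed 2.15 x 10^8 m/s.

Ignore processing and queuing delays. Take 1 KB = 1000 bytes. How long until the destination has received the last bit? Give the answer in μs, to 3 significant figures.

86800 μs

L = 68000 bits.
Transmission delays (L/R per hop): 5230.77, 14.4681, 566.667, 1.7, 55.2846 μs; sum = 5868.89 μs.
Propagation delays (d/s per hop): 7.22222, 44700, 17, 32795.7, 3395.35 μs; sum = 80915.3 μs.
End-to-end = 86800 μs.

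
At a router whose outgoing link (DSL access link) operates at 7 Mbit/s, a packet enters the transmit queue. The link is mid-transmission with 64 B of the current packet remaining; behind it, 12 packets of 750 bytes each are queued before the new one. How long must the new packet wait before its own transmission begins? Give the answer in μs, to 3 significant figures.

Each queued packet: L/R = 6000/7000000 = 857.143 μs.
12 queued → 10285.7 μs.
Plus remaining 512 bits of current packet: 73.1429 μs.
Queuing delay = 10400 μs.

10400 μs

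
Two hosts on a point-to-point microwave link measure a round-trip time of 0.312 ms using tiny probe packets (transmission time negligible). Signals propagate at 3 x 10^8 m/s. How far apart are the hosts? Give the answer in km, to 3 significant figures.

46.8 km

One-way propagation = RTT/2 = 0.156 ms.
d = s × t = 300000000 × 0.000156 = 46.8 km.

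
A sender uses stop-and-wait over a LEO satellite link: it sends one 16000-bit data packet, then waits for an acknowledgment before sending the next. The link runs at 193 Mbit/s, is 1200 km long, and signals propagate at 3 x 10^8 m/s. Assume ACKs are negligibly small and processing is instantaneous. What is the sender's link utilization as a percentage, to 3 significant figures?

t_tx = L/R = 16000/193000000 = 8.29016e-05 s.
t_prop = 1200000/300000000 = 0.004 s; RTT = 0.008 s.
Cycle = t_tx + RTT = 0.0080829 s.
Utilization = t_tx / cycle = 8.29016e-05/0.0080829 = 1.03 %.

1.03 %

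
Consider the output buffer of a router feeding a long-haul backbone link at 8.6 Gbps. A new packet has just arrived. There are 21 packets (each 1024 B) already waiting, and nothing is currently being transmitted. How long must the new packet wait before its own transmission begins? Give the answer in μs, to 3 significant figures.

Each queued packet: L/R = 8192/8600000000 = 0.952558 μs.
21 queued → 20.0037 μs.
Queuing delay = 20.0 μs.

20.0 μs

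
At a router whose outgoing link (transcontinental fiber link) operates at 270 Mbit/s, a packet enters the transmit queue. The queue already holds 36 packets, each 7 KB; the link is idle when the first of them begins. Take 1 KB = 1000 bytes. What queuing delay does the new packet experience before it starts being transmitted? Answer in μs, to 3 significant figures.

Each queued packet: L/R = 56000/270000000 = 207.407 μs.
36 queued → 7466.67 μs.
Queuing delay = 7470 μs.

7470 μs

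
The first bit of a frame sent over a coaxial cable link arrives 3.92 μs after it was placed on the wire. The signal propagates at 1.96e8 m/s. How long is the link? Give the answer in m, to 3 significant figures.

d = s × t_prop = 196000000 × 3.92e-06 = 768 m.

768 m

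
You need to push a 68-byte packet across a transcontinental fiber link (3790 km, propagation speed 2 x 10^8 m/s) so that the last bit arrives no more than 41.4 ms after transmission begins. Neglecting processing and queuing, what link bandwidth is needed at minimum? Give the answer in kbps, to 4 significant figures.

L = 544 bits.
Propagation delay = 3790000 / 200000000 = 18.95 ms.
Transmission budget = 41.4 − 18.95 = 22.45 ms.
R ≥ L / t_tx = 544 bits / 0.02245 s = 24.23 kbps.

24.23 kbps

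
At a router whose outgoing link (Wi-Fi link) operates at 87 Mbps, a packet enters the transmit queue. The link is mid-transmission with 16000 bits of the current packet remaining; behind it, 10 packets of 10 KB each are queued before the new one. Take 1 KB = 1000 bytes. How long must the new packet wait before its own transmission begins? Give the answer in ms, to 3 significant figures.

9.38 ms

Each queued packet: L/R = 80000/87000000 = 0.91954 ms.
10 queued → 9.1954 ms.
Plus remaining 16000 bits of current packet: 0.183908 ms.
Queuing delay = 9.38 ms.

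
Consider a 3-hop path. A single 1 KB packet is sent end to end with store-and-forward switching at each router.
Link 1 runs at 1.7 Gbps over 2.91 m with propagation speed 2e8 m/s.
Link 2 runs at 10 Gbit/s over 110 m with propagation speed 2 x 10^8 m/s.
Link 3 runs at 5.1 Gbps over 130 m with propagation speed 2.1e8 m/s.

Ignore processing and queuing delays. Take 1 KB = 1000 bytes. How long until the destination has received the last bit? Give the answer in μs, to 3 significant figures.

L = 8000 bits.
Transmission delays (L/R per hop): 4.70588, 0.8, 1.56863 μs; sum = 7.07451 μs.
Propagation delays (d/s per hop): 0.01455, 0.55, 0.619048 μs; sum = 1.1836 μs.
End-to-end = 8.26 μs.

8.26 μs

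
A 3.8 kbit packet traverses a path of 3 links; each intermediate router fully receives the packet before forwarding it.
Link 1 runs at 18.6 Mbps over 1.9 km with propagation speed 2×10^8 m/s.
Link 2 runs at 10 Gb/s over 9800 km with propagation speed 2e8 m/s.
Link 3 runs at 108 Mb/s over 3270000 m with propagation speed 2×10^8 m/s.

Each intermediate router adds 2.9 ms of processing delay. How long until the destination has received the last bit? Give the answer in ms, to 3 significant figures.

L = 3800 bits.
Transmission delays (L/R per hop): 0.204301, 0.00038, 0.0351852 ms; sum = 0.239866 ms.
Propagation delays (d/s per hop): 0.0095, 49, 16.35 ms; sum = 65.3595 ms.
Processing at 2 router(s): 2 × 2.9 ms = 5.8 ms.
End-to-end = 71.4 ms.

71.4 ms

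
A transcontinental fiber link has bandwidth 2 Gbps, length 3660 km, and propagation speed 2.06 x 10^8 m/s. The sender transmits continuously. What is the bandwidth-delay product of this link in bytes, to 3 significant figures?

4440000 bytes

Propagation delay = 3660000 / 206000000 = 0.017767 s.
BDP = R × t_prop = 2000000000 × 0.017767 = 35534000 bits.
In bytes: 35534000/8 = 4440000 bytes.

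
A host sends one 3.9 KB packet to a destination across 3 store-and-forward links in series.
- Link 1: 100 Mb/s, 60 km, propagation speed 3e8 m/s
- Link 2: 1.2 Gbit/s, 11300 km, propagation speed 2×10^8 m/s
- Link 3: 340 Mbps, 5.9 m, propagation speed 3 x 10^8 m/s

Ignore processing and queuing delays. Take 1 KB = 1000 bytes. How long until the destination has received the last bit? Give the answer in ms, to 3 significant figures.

57.1 ms

L = 31200 bits.
Transmission delays (L/R per hop): 0.312, 0.026, 0.0917647 ms; sum = 0.429765 ms.
Propagation delays (d/s per hop): 0.2, 56.5, 1.96667e-05 ms; sum = 56.7 ms.
End-to-end = 57.1 ms.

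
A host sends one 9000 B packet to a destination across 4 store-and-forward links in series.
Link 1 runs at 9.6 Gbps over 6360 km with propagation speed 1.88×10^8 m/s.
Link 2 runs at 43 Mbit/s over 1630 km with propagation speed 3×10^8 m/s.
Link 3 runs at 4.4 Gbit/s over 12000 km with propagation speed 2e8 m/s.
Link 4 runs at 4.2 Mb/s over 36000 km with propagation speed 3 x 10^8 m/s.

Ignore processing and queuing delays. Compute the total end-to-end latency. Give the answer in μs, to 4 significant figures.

L = 9000 × 8 = 72000 bits.
Transmission delays (L/R per hop): 7.5, 1674.42, 16.3636, 17142.9 μs; sum = 18841.1 μs.
Propagation delays (d/s per hop): 33829.8, 5433.33, 60000, 120000 μs; sum = 219263 μs.
End-to-end = 238100 μs.

238100 μs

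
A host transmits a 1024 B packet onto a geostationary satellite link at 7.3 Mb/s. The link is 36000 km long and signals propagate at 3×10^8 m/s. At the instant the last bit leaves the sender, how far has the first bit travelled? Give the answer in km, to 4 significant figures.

t_tx = L/R = 8192/7300000 = 0.00112219 s.
Distance = s × t_tx = 300000000 × 0.00112219 = 336.7 km.

336.7 km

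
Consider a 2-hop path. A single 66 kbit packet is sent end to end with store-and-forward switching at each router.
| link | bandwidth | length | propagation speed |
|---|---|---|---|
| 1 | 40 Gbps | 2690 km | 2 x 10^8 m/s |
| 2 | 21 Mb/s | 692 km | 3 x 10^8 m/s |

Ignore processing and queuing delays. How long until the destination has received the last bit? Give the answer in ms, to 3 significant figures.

L = 66000 bits.
Transmission delays (L/R per hop): 0.00165, 3.14286 ms; sum = 3.14451 ms.
Propagation delays (d/s per hop): 13.45, 2.30667 ms; sum = 15.7567 ms.
End-to-end = 18.9 ms.

18.9 ms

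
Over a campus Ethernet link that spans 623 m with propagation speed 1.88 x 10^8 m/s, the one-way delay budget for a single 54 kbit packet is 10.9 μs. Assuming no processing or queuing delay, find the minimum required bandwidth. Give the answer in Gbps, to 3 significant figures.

Propagation delay = 623 / 188000000 = 3.31383 μs.
Transmission budget = 10.9 − 3.31383 = 7.58617 μs.
R ≥ L / t_tx = 54000 bits / 7.58617e-06 s = 7.12 Gbps.

7.12 Gbps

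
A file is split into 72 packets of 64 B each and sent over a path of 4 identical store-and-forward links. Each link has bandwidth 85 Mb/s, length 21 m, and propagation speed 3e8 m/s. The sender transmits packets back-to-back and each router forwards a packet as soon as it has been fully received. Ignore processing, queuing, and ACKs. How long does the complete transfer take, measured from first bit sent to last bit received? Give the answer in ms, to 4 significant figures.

Per-hop transmission t_tx = L/R = 512/85000000 = 0.00602353 ms.
Per-hop propagation t_prop = 21/300000000 = 7e-05 ms.
Pipeline fill: first packet needs 4·t_tx to clear all hops; remaining 71 packets each add one t_tx.
Total = (4+72-1)·t_tx + 4·t_prop = 75·0.00602353 + 4·7e-05 = 0.4520 ms.

0.4520 ms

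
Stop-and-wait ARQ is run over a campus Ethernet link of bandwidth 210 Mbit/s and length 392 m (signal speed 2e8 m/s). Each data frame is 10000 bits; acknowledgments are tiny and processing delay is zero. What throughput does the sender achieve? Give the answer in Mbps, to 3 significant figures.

194 Mbps

t_tx = L/R = 10000/210000000 = 4.7619e-05 s.
t_prop = 392/200000000 = 1.96e-06 s; RTT = 3.92e-06 s.
Cycle = t_tx + RTT = 5.1539e-05 s.
Throughput = L / cycle = 10000 / 5.1539e-05 = 194 Mbps.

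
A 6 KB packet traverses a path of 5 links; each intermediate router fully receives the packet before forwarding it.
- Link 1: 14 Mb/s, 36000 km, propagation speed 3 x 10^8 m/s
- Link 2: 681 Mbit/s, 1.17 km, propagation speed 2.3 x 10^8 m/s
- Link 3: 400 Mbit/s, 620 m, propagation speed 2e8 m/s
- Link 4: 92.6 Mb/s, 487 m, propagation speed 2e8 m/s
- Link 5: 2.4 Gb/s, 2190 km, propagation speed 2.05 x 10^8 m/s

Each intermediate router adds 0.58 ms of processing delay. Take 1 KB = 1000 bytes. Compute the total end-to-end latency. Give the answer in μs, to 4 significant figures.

137200 μs

L = 48000 bits.
Transmission delays (L/R per hop): 3428.57, 70.4846, 120, 518.359, 20 μs; sum = 4157.41 μs.
Propagation delays (d/s per hop): 120000, 5.08696, 3.1, 2.435, 10682.9 μs; sum = 130694 μs.
Processing at 4 router(s): 4 × 0.58 ms = 2320 μs.
End-to-end = 137200 μs.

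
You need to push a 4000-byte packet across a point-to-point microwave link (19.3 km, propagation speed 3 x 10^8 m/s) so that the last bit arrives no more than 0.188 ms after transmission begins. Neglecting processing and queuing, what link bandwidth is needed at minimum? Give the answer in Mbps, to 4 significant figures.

L = 32000 bits.
Propagation delay = 19300 / 300000000 = 0.0643333 ms.
Transmission budget = 0.188 − 0.0643333 = 0.123667 ms.
R ≥ L / t_tx = 32000 bits / 0.000123667 s = 258.8 Mbps.

258.8 Mbps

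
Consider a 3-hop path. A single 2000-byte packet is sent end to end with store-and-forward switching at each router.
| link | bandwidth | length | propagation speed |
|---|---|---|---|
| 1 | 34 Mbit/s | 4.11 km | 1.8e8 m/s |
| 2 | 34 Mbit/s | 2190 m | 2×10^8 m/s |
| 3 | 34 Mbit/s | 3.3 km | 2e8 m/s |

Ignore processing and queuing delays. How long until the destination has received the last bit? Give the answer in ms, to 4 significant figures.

1.462 ms

L = 2000 × 8 = 16000 bits.
Transmission delay per hop = L/R = 16000/34000000 = 0.470588 ms; 3 hops → 1.41176 ms.
Propagation delays (d/s per hop): 0.0228333, 0.01095, 0.0165 ms; sum = 0.0502833 ms.
End-to-end = 1.462 ms.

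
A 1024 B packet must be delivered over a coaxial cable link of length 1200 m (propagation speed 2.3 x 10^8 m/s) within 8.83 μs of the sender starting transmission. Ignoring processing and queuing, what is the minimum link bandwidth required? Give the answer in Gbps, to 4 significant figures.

L = 8192 bits.
Propagation delay = 1200 / 2.3e+08 = 5.21739 μs.
Transmission budget = 8.83 − 5.21739 = 3.61261 μs.
R ≥ L / t_tx = 8192 bits / 3.61261e-06 s = 2.268 Gbps.

2.268 Gbps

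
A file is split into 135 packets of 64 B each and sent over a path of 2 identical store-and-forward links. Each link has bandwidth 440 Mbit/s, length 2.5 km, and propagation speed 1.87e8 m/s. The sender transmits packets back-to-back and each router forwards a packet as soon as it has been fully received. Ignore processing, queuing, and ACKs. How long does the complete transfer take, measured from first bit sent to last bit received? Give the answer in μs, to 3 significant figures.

Per-hop transmission t_tx = L/R = 512/440000000 = 1.16364 μs.
Per-hop propagation t_prop = 2500/187000000 = 13.369 μs.
Pipeline fill: first packet needs 2·t_tx to clear all hops; remaining 134 packets each add one t_tx.
Total = (2+135-1)·t_tx + 2·t_prop = 136·1.16364 + 2·13.369 = 185 μs.

185 μs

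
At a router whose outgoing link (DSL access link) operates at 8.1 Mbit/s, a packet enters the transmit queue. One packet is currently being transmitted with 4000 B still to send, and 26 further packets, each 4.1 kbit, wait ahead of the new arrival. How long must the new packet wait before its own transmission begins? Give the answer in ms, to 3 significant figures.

17.1 ms

Each queued packet: L/R = 4100/8100000 = 0.506173 ms.
26 queued → 13.1605 ms.
Plus remaining 32000 bits of current packet: 3.95062 ms.
Queuing delay = 17.1 ms.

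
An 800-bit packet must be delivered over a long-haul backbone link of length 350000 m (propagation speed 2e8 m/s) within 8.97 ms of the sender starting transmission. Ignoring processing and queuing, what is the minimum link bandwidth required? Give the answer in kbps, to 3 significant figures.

Propagation delay = 350000 / 200000000 = 1.75 ms.
Transmission budget = 8.97 − 1.75 = 7.22 ms.
R ≥ L / t_tx = 800 bits / 0.00722 s = 111 kbps.

111 kbps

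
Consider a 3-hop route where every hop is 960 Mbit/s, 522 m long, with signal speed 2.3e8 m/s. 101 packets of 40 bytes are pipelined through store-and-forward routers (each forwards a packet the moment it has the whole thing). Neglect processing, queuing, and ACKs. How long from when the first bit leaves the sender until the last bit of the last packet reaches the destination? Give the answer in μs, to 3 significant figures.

Per-hop transmission t_tx = L/R = 320/960000000 = 0.333333 μs.
Per-hop propagation t_prop = 522/2.3e+08 = 2.26957 μs.
Pipeline fill: first packet needs 3·t_tx to clear all hops; remaining 100 packets each add one t_tx.
Total = (3+101-1)·t_tx + 3·t_prop = 103·0.333333 + 3·2.26957 = 41.1 μs.

41.1 μs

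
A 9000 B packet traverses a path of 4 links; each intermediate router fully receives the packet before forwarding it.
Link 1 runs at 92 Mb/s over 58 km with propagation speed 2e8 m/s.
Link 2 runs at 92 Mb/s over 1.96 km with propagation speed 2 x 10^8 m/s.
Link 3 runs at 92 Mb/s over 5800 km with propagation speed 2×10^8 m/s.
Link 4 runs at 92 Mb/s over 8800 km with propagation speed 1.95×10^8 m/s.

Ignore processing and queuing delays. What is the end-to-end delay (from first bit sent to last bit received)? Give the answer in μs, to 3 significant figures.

77600 μs

L = 9000 × 8 = 72000 bits.
Transmission delay per hop = L/R = 72000/92000000 = 782.609 μs; 4 hops → 3130.43 μs.
Propagation delays (d/s per hop): 290, 9.8, 29000, 45128.2 μs; sum = 74428 μs.
End-to-end = 77600 μs.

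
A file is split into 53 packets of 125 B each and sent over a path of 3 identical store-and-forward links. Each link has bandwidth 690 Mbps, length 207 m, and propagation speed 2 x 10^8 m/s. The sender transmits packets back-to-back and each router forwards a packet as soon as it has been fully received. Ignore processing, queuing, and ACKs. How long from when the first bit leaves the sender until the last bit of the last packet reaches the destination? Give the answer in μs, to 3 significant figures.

82.8 μs

Per-hop transmission t_tx = L/R = 1000/690000000 = 1.44928 μs.
Per-hop propagation t_prop = 207/200000000 = 1.035 μs.
Pipeline fill: first packet needs 3·t_tx to clear all hops; remaining 52 packets each add one t_tx.
Total = (3+53-1)·t_tx + 3·t_prop = 55·1.44928 + 3·1.035 = 82.8 μs.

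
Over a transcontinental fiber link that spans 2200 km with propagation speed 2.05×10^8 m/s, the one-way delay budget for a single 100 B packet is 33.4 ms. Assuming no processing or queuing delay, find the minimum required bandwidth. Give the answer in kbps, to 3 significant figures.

35.3 kbps

L = 800 bits.
Propagation delay = 2200000 / 2.05e+08 = 10.7317 ms.
Transmission budget = 33.4 − 10.7317 = 22.6683 ms.
R ≥ L / t_tx = 800 bits / 0.0226683 s = 35.3 kbps.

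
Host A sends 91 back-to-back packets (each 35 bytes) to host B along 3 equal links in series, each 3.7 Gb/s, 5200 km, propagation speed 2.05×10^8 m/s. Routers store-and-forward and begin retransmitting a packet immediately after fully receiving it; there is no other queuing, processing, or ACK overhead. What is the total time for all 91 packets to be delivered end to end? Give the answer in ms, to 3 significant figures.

76.1 ms

Per-hop transmission t_tx = L/R = 280/3700000000 = 7.56757e-05 ms.
Per-hop propagation t_prop = 5200000/2.05e+08 = 25.3659 ms.
Pipeline fill: first packet needs 3·t_tx to clear all hops; remaining 90 packets each add one t_tx.
Total = (3+91-1)·t_tx + 3·t_prop = 93·7.56757e-05 + 3·25.3659 = 76.1 ms.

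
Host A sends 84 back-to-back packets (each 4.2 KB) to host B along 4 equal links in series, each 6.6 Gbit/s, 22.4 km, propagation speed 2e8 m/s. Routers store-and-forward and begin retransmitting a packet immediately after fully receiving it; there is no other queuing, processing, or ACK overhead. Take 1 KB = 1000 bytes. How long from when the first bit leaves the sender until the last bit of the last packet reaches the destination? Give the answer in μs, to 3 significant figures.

891 μs

Per-hop transmission t_tx = L/R = 33600/6600000000 = 5.09091 μs.
Per-hop propagation t_prop = 22400/200000000 = 112 μs.
Pipeline fill: first packet needs 4·t_tx to clear all hops; remaining 83 packets each add one t_tx.
Total = (4+84-1)·t_tx + 4·t_prop = 87·5.09091 + 4·112 = 891 μs.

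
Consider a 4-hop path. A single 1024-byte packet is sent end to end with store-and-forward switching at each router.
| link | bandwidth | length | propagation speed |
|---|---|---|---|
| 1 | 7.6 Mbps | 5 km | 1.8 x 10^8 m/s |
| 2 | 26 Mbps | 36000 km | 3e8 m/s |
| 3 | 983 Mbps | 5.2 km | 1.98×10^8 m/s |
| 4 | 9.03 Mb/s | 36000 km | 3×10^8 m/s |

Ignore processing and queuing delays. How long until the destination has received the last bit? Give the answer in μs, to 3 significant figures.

242000 μs

L = 1024 × 8 = 8192 bits.
Transmission delays (L/R per hop): 1077.89, 315.077, 8.33367, 907.198 μs; sum = 2308.5 μs.
Propagation delays (d/s per hop): 27.7778, 120000, 26.2626, 120000 μs; sum = 240054 μs.
End-to-end = 242000 μs.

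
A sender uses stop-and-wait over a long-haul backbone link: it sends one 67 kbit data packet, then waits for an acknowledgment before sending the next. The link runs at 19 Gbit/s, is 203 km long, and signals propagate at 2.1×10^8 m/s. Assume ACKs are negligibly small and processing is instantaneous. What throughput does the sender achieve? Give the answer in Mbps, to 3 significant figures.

34.6 Mbps

t_tx = L/R = 67000/19000000000 = 3.52632e-06 s.
t_prop = 203000/210000000 = 0.000966667 s; RTT = 0.00193333 s.
Cycle = t_tx + RTT = 0.00193686 s.
Throughput = L / cycle = 67000 / 0.00193686 = 34.6 Mbps.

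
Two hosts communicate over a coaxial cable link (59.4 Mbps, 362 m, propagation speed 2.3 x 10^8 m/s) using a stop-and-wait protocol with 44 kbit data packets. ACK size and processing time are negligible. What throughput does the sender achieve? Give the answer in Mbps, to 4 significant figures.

59.15 Mbps

t_tx = L/R = 44000/59400000 = 0.000740741 s.
t_prop = 362/2.3e+08 = 1.57391e-06 s; RTT = 3.14783e-06 s.
Cycle = t_tx + RTT = 0.000743889 s.
Throughput = L / cycle = 44000 / 0.000743889 = 59.15 Mbps.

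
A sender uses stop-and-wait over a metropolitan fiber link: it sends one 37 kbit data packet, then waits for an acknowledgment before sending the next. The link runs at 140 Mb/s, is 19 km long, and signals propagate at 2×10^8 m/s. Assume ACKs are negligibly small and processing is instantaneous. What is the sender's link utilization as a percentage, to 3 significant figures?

t_tx = L/R = 37000/140000000 = 0.000264286 s.
t_prop = 19000/200000000 = 9.5e-05 s; RTT = 0.00019 s.
Cycle = t_tx + RTT = 0.000454286 s.
Utilization = t_tx / cycle = 0.000264286/0.000454286 = 58.2 %.

58.2 %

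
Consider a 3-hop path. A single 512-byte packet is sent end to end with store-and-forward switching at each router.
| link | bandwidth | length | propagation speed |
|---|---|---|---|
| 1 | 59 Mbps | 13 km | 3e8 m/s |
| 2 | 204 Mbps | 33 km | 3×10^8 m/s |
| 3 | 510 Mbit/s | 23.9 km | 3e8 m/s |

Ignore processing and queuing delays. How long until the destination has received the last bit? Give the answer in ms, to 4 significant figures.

0.3305 ms

L = 512 × 8 = 4096 bits.
Transmission delays (L/R per hop): 0.0694237, 0.0200784, 0.00803137 ms; sum = 0.0975335 ms.
Propagation delays (d/s per hop): 0.0433333, 0.11, 0.0796667 ms; sum = 0.233 ms.
End-to-end = 0.3305 ms.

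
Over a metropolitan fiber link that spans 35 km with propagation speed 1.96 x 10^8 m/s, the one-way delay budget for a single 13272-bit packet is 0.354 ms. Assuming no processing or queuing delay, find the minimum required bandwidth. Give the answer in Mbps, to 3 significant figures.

Propagation delay = 35000 / 196000000 = 0.178571 ms.
Transmission budget = 0.354 − 0.178571 = 0.175429 ms.
R ≥ L / t_tx = 13272 bits / 0.000175429 s = 75.7 Mbps.

75.7 Mbps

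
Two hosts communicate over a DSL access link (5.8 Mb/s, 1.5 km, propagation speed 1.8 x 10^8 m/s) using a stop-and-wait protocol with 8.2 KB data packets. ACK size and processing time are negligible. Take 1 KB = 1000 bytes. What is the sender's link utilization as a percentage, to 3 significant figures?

99.9 %

t_tx = L/R = 65600/5800000 = 0.0113103 s.
t_prop = 1500/180000000 = 8.33333e-06 s; RTT = 1.66667e-05 s.
Cycle = t_tx + RTT = 0.011327 s.
Utilization = t_tx / cycle = 0.0113103/0.011327 = 99.9 %.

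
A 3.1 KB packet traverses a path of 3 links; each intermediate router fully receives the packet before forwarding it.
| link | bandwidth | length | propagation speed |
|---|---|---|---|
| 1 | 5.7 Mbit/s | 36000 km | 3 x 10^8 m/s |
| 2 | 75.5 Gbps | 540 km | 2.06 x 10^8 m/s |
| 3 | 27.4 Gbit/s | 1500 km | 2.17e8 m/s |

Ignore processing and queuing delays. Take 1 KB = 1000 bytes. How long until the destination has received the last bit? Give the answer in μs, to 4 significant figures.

L = 24800 bits.
Transmission delays (L/R per hop): 4350.88, 0.328477, 0.905109 μs; sum = 4352.11 μs.
Propagation delays (d/s per hop): 120000, 2621.36, 6912.44 μs; sum = 129534 μs.
End-to-end = 133900 μs.

133900 μs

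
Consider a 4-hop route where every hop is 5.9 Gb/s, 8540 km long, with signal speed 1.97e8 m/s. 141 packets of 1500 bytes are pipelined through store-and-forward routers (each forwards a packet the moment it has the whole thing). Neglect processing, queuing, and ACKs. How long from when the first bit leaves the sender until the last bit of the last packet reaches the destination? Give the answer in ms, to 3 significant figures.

Per-hop transmission t_tx = L/R = 12000/5900000000 = 0.0020339 ms.
Per-hop propagation t_prop = 8540000/197000000 = 43.3503 ms.
Pipeline fill: first packet needs 4·t_tx to clear all hops; remaining 140 packets each add one t_tx.
Total = (4+141-1)·t_tx + 4·t_prop = 144·0.0020339 + 4·43.3503 = 174 ms.

174 ms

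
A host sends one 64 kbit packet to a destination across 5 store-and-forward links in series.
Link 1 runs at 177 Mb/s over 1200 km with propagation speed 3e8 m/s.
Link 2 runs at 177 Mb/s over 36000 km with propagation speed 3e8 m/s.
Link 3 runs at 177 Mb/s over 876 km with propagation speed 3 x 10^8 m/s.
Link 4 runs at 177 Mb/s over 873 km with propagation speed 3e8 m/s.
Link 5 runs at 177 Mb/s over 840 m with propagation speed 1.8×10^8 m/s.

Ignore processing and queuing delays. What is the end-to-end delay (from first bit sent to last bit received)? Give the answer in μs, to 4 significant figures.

131600 μs

L = 64000 bits.
Transmission delay per hop = L/R = 64000/177000000 = 361.582 μs; 5 hops → 1807.91 μs.
Propagation delays (d/s per hop): 4000, 120000, 2920, 2910, 4.66667 μs; sum = 129835 μs.
End-to-end = 131600 μs.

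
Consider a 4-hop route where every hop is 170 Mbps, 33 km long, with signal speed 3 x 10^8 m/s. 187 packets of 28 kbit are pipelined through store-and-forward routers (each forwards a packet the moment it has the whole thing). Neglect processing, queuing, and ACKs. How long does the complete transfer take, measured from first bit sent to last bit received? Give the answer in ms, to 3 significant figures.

Per-hop transmission t_tx = L/R = 28000/170000000 = 0.164706 ms.
Per-hop propagation t_prop = 33000/300000000 = 0.11 ms.
Pipeline fill: first packet needs 4·t_tx to clear all hops; remaining 186 packets each add one t_tx.
Total = (4+187-1)·t_tx + 4·t_prop = 190·0.164706 + 4·0.11 = 31.7 ms.

31.7 ms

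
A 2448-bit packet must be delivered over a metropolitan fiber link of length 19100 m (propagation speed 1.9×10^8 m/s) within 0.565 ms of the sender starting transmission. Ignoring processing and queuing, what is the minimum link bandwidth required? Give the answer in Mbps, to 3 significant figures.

Propagation delay = 19100 / 190000000 = 0.100526 ms.
Transmission budget = 0.565 − 0.100526 = 0.464474 ms.
R ≥ L / t_tx = 2448 bits / 0.000464474 s = 5.27 Mbps.

5.27 Mbps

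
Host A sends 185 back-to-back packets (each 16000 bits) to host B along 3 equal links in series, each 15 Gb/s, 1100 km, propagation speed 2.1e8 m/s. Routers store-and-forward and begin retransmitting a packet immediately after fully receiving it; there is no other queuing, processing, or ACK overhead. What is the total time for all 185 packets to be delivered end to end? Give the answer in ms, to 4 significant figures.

Per-hop transmission t_tx = L/R = 16000/15000000000 = 0.00106667 ms.
Per-hop propagation t_prop = 1100000/210000000 = 5.2381 ms.
Pipeline fill: first packet needs 3·t_tx to clear all hops; remaining 184 packets each add one t_tx.
Total = (3+185-1)·t_tx + 3·t_prop = 187·0.00106667 + 3·5.2381 = 15.91 ms.

15.91 ms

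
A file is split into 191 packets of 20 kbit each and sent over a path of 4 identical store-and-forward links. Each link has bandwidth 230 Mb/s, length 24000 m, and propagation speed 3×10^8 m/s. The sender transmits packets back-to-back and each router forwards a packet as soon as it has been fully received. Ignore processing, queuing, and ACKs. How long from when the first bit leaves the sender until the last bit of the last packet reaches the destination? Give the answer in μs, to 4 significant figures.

17190 μs

Per-hop transmission t_tx = L/R = 20000/230000000 = 86.9565 μs.
Per-hop propagation t_prop = 24000/300000000 = 80 μs.
Pipeline fill: first packet needs 4·t_tx to clear all hops; remaining 190 packets each add one t_tx.
Total = (4+191-1)·t_tx + 4·t_prop = 194·86.9565 + 4·80 = 17190 μs.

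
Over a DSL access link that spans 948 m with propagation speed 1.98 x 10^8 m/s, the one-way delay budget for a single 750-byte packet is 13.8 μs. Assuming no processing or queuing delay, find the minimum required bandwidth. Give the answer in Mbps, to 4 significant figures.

L = 6000 bits.
Propagation delay = 948 / 198000000 = 4.78788 μs.
Transmission budget = 13.8 − 4.78788 = 9.01212 μs.
R ≥ L / t_tx = 6000 bits / 9.01212e-06 s = 665.8 Mbps.

665.8 Mbps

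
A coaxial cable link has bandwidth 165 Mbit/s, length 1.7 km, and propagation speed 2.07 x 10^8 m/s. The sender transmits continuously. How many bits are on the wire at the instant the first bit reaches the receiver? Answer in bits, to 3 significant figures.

1360 bits

Propagation delay = 1700 / 2.07e+08 = 8.21256e-06 s.
BDP = R × t_prop = 165000000 × 8.21256e-06 = 1355.07 bits.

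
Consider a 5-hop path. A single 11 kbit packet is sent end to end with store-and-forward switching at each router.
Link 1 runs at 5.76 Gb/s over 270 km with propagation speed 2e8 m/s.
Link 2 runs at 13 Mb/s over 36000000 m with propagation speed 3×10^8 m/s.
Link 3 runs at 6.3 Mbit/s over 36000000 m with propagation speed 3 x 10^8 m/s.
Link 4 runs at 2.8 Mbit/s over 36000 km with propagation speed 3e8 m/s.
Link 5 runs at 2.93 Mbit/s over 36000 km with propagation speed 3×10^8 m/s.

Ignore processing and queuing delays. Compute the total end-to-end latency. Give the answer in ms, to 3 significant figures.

492 ms

L = 11000 bits.
Transmission delays (L/R per hop): 0.00190972, 0.846154, 1.74603, 3.92857, 3.75427 ms; sum = 10.2769 ms.
Propagation delays (d/s per hop): 1.35, 120, 120, 120, 120 ms; sum = 481.35 ms.
End-to-end = 492 ms.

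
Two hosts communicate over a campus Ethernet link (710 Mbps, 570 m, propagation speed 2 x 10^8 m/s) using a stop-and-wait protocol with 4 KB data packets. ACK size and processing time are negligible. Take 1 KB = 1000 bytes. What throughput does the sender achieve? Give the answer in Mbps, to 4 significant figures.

t_tx = L/R = 32000/710000000 = 4.50704e-05 s.
t_prop = 570/200000000 = 2.85e-06 s; RTT = 5.7e-06 s.
Cycle = t_tx + RTT = 5.07704e-05 s.
Throughput = L / cycle = 32000 / 5.07704e-05 = 630.3 Mbps.

630.3 Mbps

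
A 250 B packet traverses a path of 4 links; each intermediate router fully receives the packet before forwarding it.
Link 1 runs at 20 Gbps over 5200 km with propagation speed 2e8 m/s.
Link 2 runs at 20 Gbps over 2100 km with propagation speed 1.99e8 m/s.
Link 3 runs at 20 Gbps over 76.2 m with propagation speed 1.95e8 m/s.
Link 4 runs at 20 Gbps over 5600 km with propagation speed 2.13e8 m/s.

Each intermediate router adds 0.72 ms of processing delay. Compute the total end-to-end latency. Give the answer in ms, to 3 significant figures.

65.0 ms

L = 250 × 8 = 2000 bits.
Transmission delay per hop = L/R = 2000/20000000000 = 0.0001 ms; 4 hops → 0.0004 ms.
Propagation delays (d/s per hop): 26, 10.5528, 0.000390769, 26.2911 ms; sum = 62.8442 ms.
Processing at 3 router(s): 3 × 0.72 ms = 2.16 ms.
End-to-end = 65.0 ms.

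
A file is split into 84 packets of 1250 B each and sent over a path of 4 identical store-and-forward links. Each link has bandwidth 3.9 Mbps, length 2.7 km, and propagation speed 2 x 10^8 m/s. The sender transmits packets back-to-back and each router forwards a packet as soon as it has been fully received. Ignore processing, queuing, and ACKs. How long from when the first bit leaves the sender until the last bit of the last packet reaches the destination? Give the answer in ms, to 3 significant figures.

223 ms

Per-hop transmission t_tx = L/R = 10000/3900000 = 2.5641 ms.
Per-hop propagation t_prop = 2700/200000000 = 0.0135 ms.
Pipeline fill: first packet needs 4·t_tx to clear all hops; remaining 83 packets each add one t_tx.
Total = (4+84-1)·t_tx + 4·t_prop = 87·2.5641 + 4·0.0135 = 223 ms.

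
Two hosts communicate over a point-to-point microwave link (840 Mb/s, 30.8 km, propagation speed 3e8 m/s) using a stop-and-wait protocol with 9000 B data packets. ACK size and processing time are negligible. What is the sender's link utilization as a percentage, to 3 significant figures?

29.5 %

t_tx = L/R = 72000/840000000 = 8.57143e-05 s.
t_prop = 30800/300000000 = 0.000102667 s; RTT = 0.000205333 s.
Cycle = t_tx + RTT = 0.000291048 s.
Utilization = t_tx / cycle = 8.57143e-05/0.000291048 = 29.5 %.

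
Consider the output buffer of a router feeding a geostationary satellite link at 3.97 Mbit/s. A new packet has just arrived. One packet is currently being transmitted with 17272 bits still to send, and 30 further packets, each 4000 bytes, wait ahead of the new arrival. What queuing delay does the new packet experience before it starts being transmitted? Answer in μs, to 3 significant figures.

246000 μs

Each queued packet: L/R = 32000/3970000 = 8060.45 μs.
30 queued → 241814 μs.
Plus remaining 17272 bits of current packet: 4350.63 μs.
Queuing delay = 246000 μs.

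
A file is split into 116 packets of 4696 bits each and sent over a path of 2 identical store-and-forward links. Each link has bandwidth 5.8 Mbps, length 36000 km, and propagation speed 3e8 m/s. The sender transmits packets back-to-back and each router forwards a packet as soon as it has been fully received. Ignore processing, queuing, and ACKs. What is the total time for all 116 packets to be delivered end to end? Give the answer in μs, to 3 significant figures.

335000 μs

Per-hop transmission t_tx = L/R = 4696/5800000 = 809.655 μs.
Per-hop propagation t_prop = 36000000/300000000 = 120000 μs.
Pipeline fill: first packet needs 2·t_tx to clear all hops; remaining 115 packets each add one t_tx.
Total = (2+116-1)·t_tx + 2·t_prop = 117·809.655 + 2·120000 = 335000 μs.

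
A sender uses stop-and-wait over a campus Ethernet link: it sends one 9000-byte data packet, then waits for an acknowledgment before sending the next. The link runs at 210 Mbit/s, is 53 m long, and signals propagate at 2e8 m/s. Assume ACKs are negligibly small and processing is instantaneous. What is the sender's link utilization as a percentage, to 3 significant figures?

t_tx = L/R = 72000/210000000 = 0.000342857 s.
t_prop = 53/200000000 = 2.65e-07 s; RTT = 5.3e-07 s.
Cycle = t_tx + RTT = 0.000343387 s.
Utilization = t_tx / cycle = 0.000342857/0.000343387 = 99.8 %.

99.8 %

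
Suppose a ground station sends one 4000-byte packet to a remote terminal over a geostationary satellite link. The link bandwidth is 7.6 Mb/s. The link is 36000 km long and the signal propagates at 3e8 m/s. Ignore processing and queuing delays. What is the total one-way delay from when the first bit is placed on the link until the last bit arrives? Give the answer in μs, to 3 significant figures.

124000 μs

L = 4000 × 8 = 32000 bits.
Transmission delay = L/R = 32000 / 7600000 = 4210.53 μs.
Propagation delay = d/s = 36000000 m / 300000000 m/s = 120000 μs.
Total = 124000 μs.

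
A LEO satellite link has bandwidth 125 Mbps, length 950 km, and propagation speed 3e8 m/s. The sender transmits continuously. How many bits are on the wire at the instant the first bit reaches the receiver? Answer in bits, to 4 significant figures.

395800 bits

Propagation delay = 950000 / 300000000 = 0.00316667 s.
BDP = R × t_prop = 125000000 × 0.00316667 = 395833 bits.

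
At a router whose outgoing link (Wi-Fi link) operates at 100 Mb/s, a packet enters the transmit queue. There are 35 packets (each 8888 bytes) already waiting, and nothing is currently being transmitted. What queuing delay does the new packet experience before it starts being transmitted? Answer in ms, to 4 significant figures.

Each queued packet: L/R = 71104/100000000 = 0.71104 ms.
35 queued → 24.8864 ms.
Queuing delay = 24.89 ms.

24.89 ms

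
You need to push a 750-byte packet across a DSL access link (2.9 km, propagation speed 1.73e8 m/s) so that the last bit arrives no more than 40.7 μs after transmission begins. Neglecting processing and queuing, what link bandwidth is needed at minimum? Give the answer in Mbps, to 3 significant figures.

L = 6000 bits.
Propagation delay = 2900 / 173000000 = 16.763 μs.
Transmission budget = 40.7 − 16.763 = 23.937 μs.
R ≥ L / t_tx = 6000 bits / 2.3937e-05 s = 251 Mbps.

251 Mbps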